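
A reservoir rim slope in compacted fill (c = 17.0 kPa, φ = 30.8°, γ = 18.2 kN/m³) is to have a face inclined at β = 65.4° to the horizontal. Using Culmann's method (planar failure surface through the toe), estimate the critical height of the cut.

Culmann's analysis gives the critical failure plane at α_cr = (β + φ)/2 = (65.4 + 30.8)/2 = 48.1°, and the critical height
H_c = (4c/γ) · sinβ cosφ / [1 − cos(β − φ)]
    = (4·17.0/18.2) · sin65.4°·cos30.8° / [1 − cos(34.6°)]
    = 3.736 · 0.9092·0.8590 / [1 − 0.8231]
    = 3.736 · 0.7810 / 0.1769
    = 16.50 m

H_c = 16.50 m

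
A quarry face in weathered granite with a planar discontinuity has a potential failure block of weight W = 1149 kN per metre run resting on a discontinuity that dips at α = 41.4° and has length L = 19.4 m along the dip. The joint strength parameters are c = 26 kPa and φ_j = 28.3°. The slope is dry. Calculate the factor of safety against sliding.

FS = 1.27

Resolving the block weight along and normal to the plane and applying the Mohr–Coulomb strength on the joint:
N' = W cosα = 1149·cos41.4° = 861.9 kN/m
Driving force T = W sinα = 1149·sin41.4° = 759.8 kN/m
Resisting force R = c·L + N'·tanφ_j = 26·19.4 + 861.9·tan28.3° = 504.4 + 464.1 = 968.5 kN/m
FS = R / T = 968.5 / 759.8 = 1.275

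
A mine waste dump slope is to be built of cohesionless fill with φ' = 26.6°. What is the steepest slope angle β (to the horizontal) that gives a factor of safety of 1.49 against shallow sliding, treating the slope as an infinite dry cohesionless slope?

β = 18.6°

For an infinite dry cohesionless slope FS = tanφ'/tanβ, so tanβ = tanφ' / FS.
tanβ = tan26.6° / 1.49 = 0.5008 / 1.49 = 0.3361
β = arctan(0.3361) = 18.58°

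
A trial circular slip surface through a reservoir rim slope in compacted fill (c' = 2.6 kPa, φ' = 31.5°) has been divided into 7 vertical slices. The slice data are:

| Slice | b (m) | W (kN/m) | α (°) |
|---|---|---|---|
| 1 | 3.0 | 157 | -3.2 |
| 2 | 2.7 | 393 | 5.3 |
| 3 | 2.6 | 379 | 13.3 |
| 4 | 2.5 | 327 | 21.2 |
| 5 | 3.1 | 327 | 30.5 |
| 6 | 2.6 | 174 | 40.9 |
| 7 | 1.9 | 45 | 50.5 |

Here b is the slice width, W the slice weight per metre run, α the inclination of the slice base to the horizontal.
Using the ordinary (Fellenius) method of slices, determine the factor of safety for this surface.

FS = 1.96

Ordinary method of slices: FS = Σ[c'·Δl_i + (W_i cosα_i)·tanφ'] / Σ W_i sinα_i, with Δl_i = b_i / cosα_i.
Slice 1: Δl = 3.0/cos(-3.2°) = 3.005 m; N'_1 = 157·cos(-3.2°) = 156.8; c'Δl = 7.81; W sinα = -8.8
Slice 2: Δl = 2.7/cos5.3° = 2.712 m; N'_2 = 393·cos5.3° = 391.3; c'Δl = 7.05; W sinα = 36.3
Slice 3: Δl = 2.6/cos13.3° = 2.672 m; N'_3 = 379·cos13.3° = 368.8; c'Δl = 6.95; W sinα = 87.2
Slice 4: Δl = 2.5/cos21.2° = 2.681 m; N'_4 = 327·cos21.2° = 304.9; c'Δl = 6.97; W sinα = 118.3
Slice 5: Δl = 3.1/cos30.5° = 3.598 m; N'_5 = 327·cos30.5° = 281.8; c'Δl = 9.35; W sinα = 166.0
Slice 6: Δl = 2.6/cos40.9° = 3.440 m; N'_6 = 174·cos40.9° = 131.5; c'Δl = 8.94; W sinα = 113.9
Slice 7: Δl = 1.9/cos50.5° = 2.987 m; N'_7 = 45·cos50.5° = 28.6; c'Δl = 7.77; W sinα = 34.7
Σc'Δl = 54.8 kN/m; ΣN' = 1663.7 kN/m; ΣW sinα = 547.6 kN/m
Resisting = 54.8 + 1663.7·tan31.5° = 54.8 + 1019.5 = 1074.3 kN/m
FS = 1074.3 / 547.6 = 1.962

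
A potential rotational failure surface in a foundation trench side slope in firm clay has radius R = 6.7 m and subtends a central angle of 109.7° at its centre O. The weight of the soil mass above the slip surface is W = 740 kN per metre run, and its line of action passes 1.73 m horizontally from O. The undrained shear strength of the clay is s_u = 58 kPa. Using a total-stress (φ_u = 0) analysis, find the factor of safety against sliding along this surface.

FS = 3.89

Taking moments about the centre O, the resisting moment is provided by the undrained shear strength acting along the arc:
Arc length L_a = R·θ = 6.7·(109.7°·π/180) = 6.7·1.9146 = 12.83 m
M_R = s_u·L_a·R = 58·12.83·6.7 = 4985.0 kN·m/m
M_D = W·d = 740·1.73 = 1280.2 kN·m/m
FS = M_R / M_D = 4985.0 / 1280.2 = 3.894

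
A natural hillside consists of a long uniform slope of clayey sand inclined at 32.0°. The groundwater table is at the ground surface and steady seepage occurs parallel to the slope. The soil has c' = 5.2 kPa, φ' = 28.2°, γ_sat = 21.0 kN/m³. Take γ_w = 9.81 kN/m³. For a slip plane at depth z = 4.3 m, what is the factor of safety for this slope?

FS = 0.59

With seepage parallel to the slope and the water table at the surface, the effective normal stress on the slip plane uses the buoyant unit weight γ' = γ_sat − γ_w while the driving shear stress uses γ_sat:
FS = [c' + γ' z cos²β tanφ'] / [γ_sat z sinβ cosβ]
γ' = 21.0 − 9.81 = 11.19 kN/m³
Numerator = 5.2 + 11.19·4.3·cos²32.0°·tan28.2° = 5.2 + 11.19·4.3·0.7192·0.5362 = 23.755 kPa
Denominator = 21.0·4.3·sin32.0°·cos32.0° = 21.0·4.3·0.5299·0.8480 = 40.581 kPa
FS = 23.755 / 40.581 = 0.585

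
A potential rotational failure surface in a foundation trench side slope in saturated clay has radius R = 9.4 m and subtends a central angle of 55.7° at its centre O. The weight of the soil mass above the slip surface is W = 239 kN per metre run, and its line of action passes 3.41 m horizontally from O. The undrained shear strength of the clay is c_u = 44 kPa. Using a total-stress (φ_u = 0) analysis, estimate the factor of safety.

Taking moments about the centre O, the resisting moment is provided by the undrained shear strength acting along the arc:
Arc length L_a = R·θ = 9.4·(55.7°·π/180) = 9.4·0.9721 = 9.14 m
M_R = c_u·L_a·R = 44·9.14·9.4 = 3779.6 kN·m/m
M_D = W·d = 239·3.41 = 815.0 kN·m/m
FS = M_R / M_D = 3779.6 / 815.0 = 4.638

FS = 4.64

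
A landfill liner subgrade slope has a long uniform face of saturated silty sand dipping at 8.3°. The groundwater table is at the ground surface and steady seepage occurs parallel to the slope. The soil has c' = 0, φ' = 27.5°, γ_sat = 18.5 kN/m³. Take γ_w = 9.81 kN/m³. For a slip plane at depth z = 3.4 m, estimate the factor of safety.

With seepage parallel to the slope and the water table at the surface, the effective normal stress on the slip plane uses the buoyant unit weight γ' = γ_sat − γ_w while the driving shear stress uses γ_sat:
FS = [c' + γ' z cos²β tanφ'] / [γ_sat z sinβ cosβ]
(For c' = 0 this reduces to FS = (γ'/γ_sat)·tanφ'/tanβ.)
γ' = 18.5 − 9.81 = 8.69 kN/m³
Numerator = 0.0 + 8.69·3.4·cos²8.3°·tan27.5° = 0.0 + 8.69·3.4·0.9792·0.5206 = 15.060 kPa
Denominator = 18.5·3.4·sin8.3°·cos8.3° = 18.5·3.4·0.1444·0.9895 = 8.985 kPa
FS = 15.060 / 8.985 = 1.676

FS = 1.68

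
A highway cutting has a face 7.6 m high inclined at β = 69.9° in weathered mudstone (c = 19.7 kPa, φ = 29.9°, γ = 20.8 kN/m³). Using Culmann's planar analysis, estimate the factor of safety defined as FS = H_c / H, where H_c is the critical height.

FS = 1.73

H_c = (4c/γ) · sinβ cosφ / [1 − cos(β − φ)]
    = (4·19.7/20.8) · sin69.9°·cos29.9° / [1 − cos40.0°]
    = 3.788 · 0.8141 / 0.2340 = 13.18 m
FS = H_c / H = 13.18 / 7.6 = 1.735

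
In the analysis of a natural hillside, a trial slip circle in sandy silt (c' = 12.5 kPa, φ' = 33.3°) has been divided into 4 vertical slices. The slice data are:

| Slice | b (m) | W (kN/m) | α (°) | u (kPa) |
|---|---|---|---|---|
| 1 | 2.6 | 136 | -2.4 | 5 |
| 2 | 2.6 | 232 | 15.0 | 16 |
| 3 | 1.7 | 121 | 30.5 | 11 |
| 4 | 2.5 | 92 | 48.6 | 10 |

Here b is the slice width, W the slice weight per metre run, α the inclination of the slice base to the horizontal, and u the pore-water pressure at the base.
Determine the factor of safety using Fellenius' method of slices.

Ordinary method of slices: FS = Σ[c'·Δl_i + (W_i cosα_i − u_i·Δl_i)·tanφ'] / Σ W_i sinα_i, with Δl_i = b_i / cosα_i.
Slice 1: Δl = 2.6/cos(-2.4°) = 2.602 m; N'_1 = 136·cos(-2.4°) − 5·2.602 = 122.9; c'Δl = 32.53; W sinα = -5.7
Slice 2: Δl = 2.6/cos15.0° = 2.692 m; N'_2 = 232·cos15.0° − 16·2.692 = 181.0; c'Δl = 33.65; W sinα = 60.0
Slice 3: Δl = 1.7/cos30.5° = 1.973 m; N'_3 = 121·cos30.5° − 11·1.973 = 82.6; c'Δl = 24.66; W sinα = 61.4
Slice 4: Δl = 2.5/cos48.6° = 3.780 m; N'_4 = 92·cos48.6° − 10·3.780 = 23.0; c'Δl = 47.25; W sinα = 69.0
Σc'Δl = 138.1 kN/m; ΣN' = 409.5 kN/m; ΣW sinα = 184.8 kN/m
Resisting = 138.1 + 409.5·tan33.3° = 138.1 + 269.0 = 407.1 kN/m
FS = 407.1 / 184.8 = 2.203

FS = 2.20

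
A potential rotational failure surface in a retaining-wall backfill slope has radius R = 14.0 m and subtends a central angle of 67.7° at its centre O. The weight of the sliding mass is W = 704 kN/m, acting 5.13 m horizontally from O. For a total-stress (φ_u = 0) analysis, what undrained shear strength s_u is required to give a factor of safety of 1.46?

FS = s_u·L_a·R / (W·d), so s_u = FS·W·d / (L_a·R).
Arc length L_a = R·θ = 14.0·(67.7°·π/180) = 14.0·1.1816 = 16.54 m
s_u = 1.46·704·5.13 / (16.54·14.0) = 5272.8 / 231.59 = 22.77 kPa

s_u = 22.8 kPa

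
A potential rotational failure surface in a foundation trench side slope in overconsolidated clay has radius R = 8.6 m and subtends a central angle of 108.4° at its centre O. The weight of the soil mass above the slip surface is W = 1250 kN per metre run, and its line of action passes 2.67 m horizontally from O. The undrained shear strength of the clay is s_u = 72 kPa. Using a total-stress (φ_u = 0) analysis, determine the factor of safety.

Taking moments about the centre O, the resisting moment is provided by the undrained shear strength acting along the arc:
Arc length L_a = R·θ = 8.6·(108.4°·π/180) = 8.6·1.8919 = 16.27 m
M_R = s_u·L_a·R = 72·16.27·8.6 = 10074.8 kN·m/m
M_D = W·d = 1250·2.67 = 3337.5 kN·m/m
FS = M_R / M_D = 10074.8 / 3337.5 = 3.019

FS = 3.02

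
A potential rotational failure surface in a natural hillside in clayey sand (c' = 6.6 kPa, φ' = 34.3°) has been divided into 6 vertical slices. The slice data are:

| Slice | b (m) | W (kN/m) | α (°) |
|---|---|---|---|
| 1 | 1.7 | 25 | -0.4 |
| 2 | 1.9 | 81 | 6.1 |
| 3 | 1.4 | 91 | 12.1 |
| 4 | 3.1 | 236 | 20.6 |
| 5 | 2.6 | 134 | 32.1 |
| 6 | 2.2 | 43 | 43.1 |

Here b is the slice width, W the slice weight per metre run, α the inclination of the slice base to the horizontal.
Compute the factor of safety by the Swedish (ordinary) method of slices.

Ordinary method of slices: FS = Σ[c'·Δl_i + (W_i cosα_i)·tanφ'] / Σ W_i sinα_i, with Δl_i = b_i / cosα_i.
Slice 1: Δl = 1.7/cos(-0.4°) = 1.700 m; N'_1 = 25·cos(-0.4°) = 25.0; c'Δl = 11.22; W sinα = -0.2
Slice 2: Δl = 1.9/cos6.1° = 1.911 m; N'_2 = 81·cos6.1° = 80.5; c'Δl = 12.61; W sinα = 8.6
Slice 3: Δl = 1.4/cos12.1° = 1.432 m; N'_3 = 91·cos12.1° = 89.0; c'Δl = 9.45; W sinα = 19.1
Slice 4: Δl = 3.1/cos20.6° = 3.312 m; N'_4 = 236·cos20.6° = 220.9; c'Δl = 21.86; W sinα = 83.0
Slice 5: Δl = 2.6/cos32.1° = 3.069 m; N'_5 = 134·cos32.1° = 113.5; c'Δl = 20.26; W sinα = 71.2
Slice 6: Δl = 2.2/cos43.1° = 3.013 m; N'_6 = 43·cos43.1° = 31.4; c'Δl = 19.89; W sinα = 29.4
Σc'Δl = 95.3 kN/m; ΣN' = 560.3 kN/m; ΣW sinα = 211.1 kN/m
Resisting = 95.3 + 560.3·tan34.3° = 95.3 + 382.2 = 477.5 kN/m
FS = 477.5 / 211.1 = 2.262

FS = 2.26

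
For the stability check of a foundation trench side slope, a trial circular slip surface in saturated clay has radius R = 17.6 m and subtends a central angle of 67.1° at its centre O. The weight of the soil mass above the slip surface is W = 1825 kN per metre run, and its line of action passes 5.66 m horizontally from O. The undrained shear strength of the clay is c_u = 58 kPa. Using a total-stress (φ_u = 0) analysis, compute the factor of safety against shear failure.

FS = 2.04

Taking moments about the centre O, the resisting moment is provided by the undrained shear strength acting along the arc:
Arc length L_a = R·θ = 17.6·(67.1°·π/180) = 17.6·1.1711 = 20.61 m
M_R = c_u·L_a·R = 58·20.61·17.6 = 21040.4 kN·m/m
M_D = W·d = 1825·5.66 = 10329.5 kN·m/m
FS = M_R / M_D = 21040.4 / 10329.5 = 2.037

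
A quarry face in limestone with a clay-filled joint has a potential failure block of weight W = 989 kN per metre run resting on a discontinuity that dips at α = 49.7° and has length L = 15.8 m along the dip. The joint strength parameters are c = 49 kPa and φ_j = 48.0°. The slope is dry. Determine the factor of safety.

Resolving the block weight along and normal to the plane and applying the Mohr–Coulomb strength on the joint:
N' = W cosα = 989·cos49.7° = 639.7 kN/m
Driving force T = W sinα = 989·sin49.7° = 754.3 kN/m
Resisting force R = c·L + N'·tanφ_j = 49·15.8 + 639.7·tan48.0° = 774.2 + 710.4 = 1484.6 kN/m
FS = R / T = 1484.6 / 754.3 = 1.968

FS = 1.97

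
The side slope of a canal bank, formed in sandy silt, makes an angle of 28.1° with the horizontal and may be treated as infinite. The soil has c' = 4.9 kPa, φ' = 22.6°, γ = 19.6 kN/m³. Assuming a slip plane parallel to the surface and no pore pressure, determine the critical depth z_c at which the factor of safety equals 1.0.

z_c = 2.73 m

Setting FS = 1.00 in FS = [c' + γz cos²β tanφ'] / [γz sinβ cosβ] and solving for z:
z = c' / [γ cosβ (FS·sinβ − cosβ·tanφ')]
  = 4.9 / [19.6·cos28.1°·(1.00·sin28.1° − cos28.1°·tan22.6°)]
  = 4.9 / [19.6·0.8821·(1.00·0.4710 − 0.8821·0.4163)]
  = 4.9 / 1.7950 = 2.730 m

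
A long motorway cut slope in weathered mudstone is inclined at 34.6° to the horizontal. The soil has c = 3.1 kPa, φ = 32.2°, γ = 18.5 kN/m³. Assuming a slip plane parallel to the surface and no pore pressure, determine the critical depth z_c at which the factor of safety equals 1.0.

z_c = 4.11 m

Setting FS = 1.00 in FS = [c + γz cos²β tanφ] / [γz sinβ cosβ] and solving for z:
z = c / [γ cosβ (FS·sinβ − cosβ·tanφ)]
  = 3.1 / [18.5·cos34.6°·(1.00·sin34.6° − cos34.6°·tan32.2°)]
  = 3.1 / [18.5·0.8231·(1.00·0.5678 − 0.8231·0.6297)]
  = 3.1 / 0.7536 = 4.114 m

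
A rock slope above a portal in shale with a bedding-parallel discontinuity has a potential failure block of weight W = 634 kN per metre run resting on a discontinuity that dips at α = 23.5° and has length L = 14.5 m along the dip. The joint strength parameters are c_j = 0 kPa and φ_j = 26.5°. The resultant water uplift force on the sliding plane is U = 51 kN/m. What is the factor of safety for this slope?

Resolving the block weight along and normal to the plane and applying the Mohr–Coulomb strength on the joint:
N' = W cosα − U = 634·cos23.5° − 51 = 530.4 kN/m
Driving force T = W sinα = 634·sin23.5° = 252.8 kN/m
Resisting force R = c_j·L + N'·tanφ_j = 0·14.5 + 530.4·tan26.5° = 0.0 + 264.5 = 264.5 kN/m
FS = R / T = 264.5 / 252.8 = 1.046

FS = 1.05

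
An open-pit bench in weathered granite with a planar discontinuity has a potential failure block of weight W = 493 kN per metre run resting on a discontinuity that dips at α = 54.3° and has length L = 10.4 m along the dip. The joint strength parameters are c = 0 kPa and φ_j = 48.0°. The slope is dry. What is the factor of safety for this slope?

FS = 0.80

Resolving the block weight along and normal to the plane and applying the Mohr–Coulomb strength on the joint:
N' = W cosα = 493·cos54.3° = 287.7 kN/m
Driving force T = W sinα = 493·sin54.3° = 400.4 kN/m
Resisting force R = c·L + N'·tanφ_j = 0·10.4 + 287.7·tan48.0° = 0.0 + 319.5 = 319.5 kN/m
FS = R / T = 319.5 / 400.4 = 0.798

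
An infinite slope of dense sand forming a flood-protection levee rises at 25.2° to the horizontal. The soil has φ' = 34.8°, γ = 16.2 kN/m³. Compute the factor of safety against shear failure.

FS = 1.48

For a dry cohesionless infinite slope the factor of safety is FS = tanφ' / tanβ.
FS = tan34.8° / tan25.2° = 0.6950 / 0.4706 = 1.477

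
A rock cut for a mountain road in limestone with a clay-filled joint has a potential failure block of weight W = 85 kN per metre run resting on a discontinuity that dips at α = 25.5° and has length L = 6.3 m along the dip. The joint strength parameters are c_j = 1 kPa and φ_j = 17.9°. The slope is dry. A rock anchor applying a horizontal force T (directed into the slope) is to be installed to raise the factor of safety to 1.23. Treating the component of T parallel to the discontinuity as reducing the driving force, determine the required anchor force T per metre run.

Resolving forces along and normal to the sliding plane, with the horizontal anchor force T adding T·sinα to the effective normal force and T·cosα acting up the plane against the driving force:
FS = [c_jL + (W cosα + T sinα) tanφ_j] / [W sinα − T cosα]
Without the anchor: N' = 76.7 kN/m, driving T_d = 36.6 kN/m, resisting R = 1·6.3 + 76.7·tan17.9° = 31.1 kN/m, FS = 0.85.
Setting FS = 1.23 and solving for T:
1.23·(36.6 − T cos25.5°) = 31.1 + T sin25.5°·tan17.9°
T·(sin25.5°·tan17.9° + 1.23·cos25.5°) = 1.23·36.6 − 31.1
T·(0.4305·0.3230 + 1.23·0.9026) = 45.0 − 31.1 = 13.9
T·1.2492 = 13.9
T = 11.2 kN/m

T = 11 kN/m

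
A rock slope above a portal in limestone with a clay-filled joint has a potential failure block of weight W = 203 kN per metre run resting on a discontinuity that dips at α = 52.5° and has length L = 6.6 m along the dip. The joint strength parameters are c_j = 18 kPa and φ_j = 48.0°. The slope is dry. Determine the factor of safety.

FS = 1.59

Resolving the block weight along and normal to the plane and applying the Mohr–Coulomb strength on the joint:
N' = W cosα = 203·cos52.5° = 123.6 kN/m
Driving force T = W sinα = 203·sin52.5° = 161.1 kN/m
Resisting force R = c_j·L + N'·tanφ_j = 18·6.6 + 123.6·tan48.0° = 118.8 + 137.2 = 256.0 kN/m
FS = R / T = 256.0 / 161.1 = 1.590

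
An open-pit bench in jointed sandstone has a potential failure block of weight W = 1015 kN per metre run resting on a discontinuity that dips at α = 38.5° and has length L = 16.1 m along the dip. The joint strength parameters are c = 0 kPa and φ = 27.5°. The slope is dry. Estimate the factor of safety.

FS = 0.65

Resolving the block weight along and normal to the plane and applying the Mohr–Coulomb strength on the joint:
N' = W cosα = 1015·cos38.5° = 794.3 kN/m
Driving force T = W sinα = 1015·sin38.5° = 631.9 kN/m
Resisting force R = c·L + N'·tanφ = 0·16.1 + 794.3·tan27.5° = 0.0 + 413.5 = 413.5 kN/m
FS = R / T = 413.5 / 631.9 = 0.654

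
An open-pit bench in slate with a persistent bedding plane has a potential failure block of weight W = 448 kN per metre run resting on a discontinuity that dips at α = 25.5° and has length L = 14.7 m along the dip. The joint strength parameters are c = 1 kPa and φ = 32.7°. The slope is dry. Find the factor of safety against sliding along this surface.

Resolving the block weight along and normal to the plane and applying the Mohr–Coulomb strength on the joint:
N' = W cosα = 448·cos25.5° = 404.4 kN/m
Driving force T = W sinα = 448·sin25.5° = 192.9 kN/m
Resisting force R = c·L + N'·tanφ = 1·14.7 + 404.4·tan32.7° = 14.7 + 259.6 = 274.3 kN/m
FS = R / T = 274.3 / 192.9 = 1.422

FS = 1.42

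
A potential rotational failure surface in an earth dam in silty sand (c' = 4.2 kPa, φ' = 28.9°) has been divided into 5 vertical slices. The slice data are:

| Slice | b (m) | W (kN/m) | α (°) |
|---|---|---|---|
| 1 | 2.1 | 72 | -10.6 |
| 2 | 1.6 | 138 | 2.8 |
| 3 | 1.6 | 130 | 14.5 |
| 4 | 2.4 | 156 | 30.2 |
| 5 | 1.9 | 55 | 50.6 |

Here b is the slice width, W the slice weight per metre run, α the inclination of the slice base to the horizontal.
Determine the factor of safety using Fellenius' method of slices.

FS = 2.21

Ordinary method of slices: FS = Σ[c'·Δl_i + (W_i cosα_i)·tanφ'] / Σ W_i sinα_i, with Δl_i = b_i / cosα_i.
Slice 1: Δl = 2.1/cos(-10.6°) = 2.136 m; N'_1 = 72·cos(-10.6°) = 70.8; c'Δl = 8.97; W sinα = -13.2
Slice 2: Δl = 1.6/cos2.8° = 1.602 m; N'_2 = 138·cos2.8° = 137.8; c'Δl = 6.73; W sinα = 6.7
Slice 3: Δl = 1.6/cos14.5° = 1.653 m; N'_3 = 130·cos14.5° = 125.9; c'Δl = 6.94; W sinα = 32.5
Slice 4: Δl = 2.4/cos30.2° = 2.777 m; N'_4 = 156·cos30.2° = 134.8; c'Δl = 11.66; W sinα = 78.5
Slice 5: Δl = 1.9/cos50.6° = 2.993 m; N'_5 = 55·cos50.6° = 34.9; c'Δl = 12.57; W sinα = 42.5
Σc'Δl = 46.9 kN/m; ΣN' = 504.2 kN/m; ΣW sinα = 147.0 kN/m
Resisting = 46.9 + 504.2·tan28.9° = 46.9 + 278.3 = 325.2 kN/m
FS = 325.2 / 147.0 = 2.212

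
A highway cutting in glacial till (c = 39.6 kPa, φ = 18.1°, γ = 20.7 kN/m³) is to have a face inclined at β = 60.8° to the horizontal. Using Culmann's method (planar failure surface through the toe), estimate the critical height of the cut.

Culmann's analysis gives the critical failure plane at α_cr = (β + φ)/2 = (60.8 + 18.1)/2 = 39.5°, and the critical height
H_c = (4c/γ) · sinβ cosφ / [1 − cos(β − φ)]
    = (4·39.6/20.7) · sin60.8°·cos18.1° / [1 − cos(42.7°)]
    = 7.652 · 0.8729·0.9505 / [1 − 0.7349]
    = 7.652 · 0.8297 / 0.2651
    = 23.95 m

H_c = 23.95 m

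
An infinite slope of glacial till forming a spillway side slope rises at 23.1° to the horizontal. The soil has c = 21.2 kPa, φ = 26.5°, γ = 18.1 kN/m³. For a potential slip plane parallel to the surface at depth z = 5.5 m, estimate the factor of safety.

For an infinite slope with a slip plane parallel to the surface (no pore pressure): FS = [c + γz cos²β tanφ] / [γz sinβ cosβ].
γz = 18.1·5.5 = 99.55 kN/m²
Numerator = 21.2 + 99.55·cos²23.1°·tan26.5° = 21.2 + 99.55·0.8461·0.4986 = 63.194 kPa
Denominator = 99.55·sin23.1°·cos23.1° = 99.55·0.3923·0.9198 = 35.926 kPa
FS = 63.194 / 35.926 = 1.759

FS = 1.76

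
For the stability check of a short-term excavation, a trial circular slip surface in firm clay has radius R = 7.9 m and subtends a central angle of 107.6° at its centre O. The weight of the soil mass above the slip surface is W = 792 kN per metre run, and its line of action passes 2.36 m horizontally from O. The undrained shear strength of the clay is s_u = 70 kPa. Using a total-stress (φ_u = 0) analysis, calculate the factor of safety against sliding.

Taking moments about the centre O, the resisting moment is provided by the undrained shear strength acting along the arc:
Arc length L_a = R·θ = 7.9·(107.6°·π/180) = 7.9·1.8780 = 14.84 m
M_R = s_u·L_a·R = 70·14.84·7.9 = 8204.3 kN·m/m
M_D = W·d = 792·2.36 = 1869.1 kN·m/m
FS = M_R / M_D = 8204.3 / 1869.1 = 4.389

FS = 4.39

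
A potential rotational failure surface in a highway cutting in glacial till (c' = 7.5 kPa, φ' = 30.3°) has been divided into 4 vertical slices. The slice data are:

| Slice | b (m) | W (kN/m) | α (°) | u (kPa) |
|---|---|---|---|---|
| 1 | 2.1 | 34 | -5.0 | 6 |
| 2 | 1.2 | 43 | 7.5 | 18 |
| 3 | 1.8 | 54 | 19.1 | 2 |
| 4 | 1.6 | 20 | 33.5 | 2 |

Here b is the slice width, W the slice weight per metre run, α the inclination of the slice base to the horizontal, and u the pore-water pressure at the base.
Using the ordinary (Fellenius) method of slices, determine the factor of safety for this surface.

Ordinary method of slices: FS = Σ[c'·Δl_i + (W_i cosα_i − u_i·Δl_i)·tanφ'] / Σ W_i sinα_i, with Δl_i = b_i / cosα_i.
Slice 1: Δl = 2.1/cos(-5.0°) = 2.108 m; N'_1 = 34·cos(-5.0°) − 6·2.108 = 21.2; c'Δl = 15.81; W sinα = -3.0
Slice 2: Δl = 1.2/cos7.5° = 1.210 m; N'_2 = 43·cos7.5° − 18·1.210 = 20.8; c'Δl = 9.08; W sinα = 5.6
Slice 3: Δl = 1.8/cos19.1° = 1.905 m; N'_3 = 54·cos19.1° − 2·1.905 = 47.2; c'Δl = 14.29; W sinα = 17.7
Slice 4: Δl = 1.6/cos33.5° = 1.919 m; N'_4 = 20·cos33.5° − 2·1.919 = 12.8; c'Δl = 14.39; W sinα = 11.0
Σc'Δl = 53.6 kN/m; ΣN' = 102.1 kN/m; ΣW sinα = 31.4 kN/m
Resisting = 53.6 + 102.1·tan30.3° = 53.6 + 59.7 = 113.2 kN/m
FS = 113.2 / 31.4 = 3.611

FS = 3.61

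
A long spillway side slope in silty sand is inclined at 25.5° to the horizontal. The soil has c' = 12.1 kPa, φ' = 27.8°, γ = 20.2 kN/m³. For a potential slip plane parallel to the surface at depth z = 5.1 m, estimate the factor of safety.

For an infinite slope with a slip plane parallel to the surface (no pore pressure): FS = [c' + γz cos²β tanφ'] / [γz sinβ cosβ].
γz = 20.2·5.1 = 103.02 kN/m²
Numerator = 12.1 + 103.02·cos²25.5°·tan27.8° = 12.1 + 103.02·0.8147·0.5272 = 56.349 kPa
Denominator = 103.02·sin25.5°·cos25.5° = 103.02·0.4305·0.9026 = 40.031 kPa
FS = 56.349 / 40.031 = 1.408

FS = 1.41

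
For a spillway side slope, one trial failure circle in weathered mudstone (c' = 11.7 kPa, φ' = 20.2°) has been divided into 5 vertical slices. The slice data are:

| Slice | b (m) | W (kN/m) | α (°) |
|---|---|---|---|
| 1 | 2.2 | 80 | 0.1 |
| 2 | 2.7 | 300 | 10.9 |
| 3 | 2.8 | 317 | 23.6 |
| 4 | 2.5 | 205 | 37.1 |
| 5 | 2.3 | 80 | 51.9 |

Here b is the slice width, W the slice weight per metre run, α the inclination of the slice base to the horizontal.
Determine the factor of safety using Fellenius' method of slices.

FS = 1.34

Ordinary method of slices: FS = Σ[c'·Δl_i + (W_i cosα_i)·tanφ'] / Σ W_i sinα_i, with Δl_i = b_i / cosα_i.
Slice 1: Δl = 2.2/cos0.1° = 2.200 m; N'_1 = 80·cos0.1° = 80.0; c'Δl = 25.74; W sinα = 0.1
Slice 2: Δl = 2.7/cos10.9° = 2.750 m; N'_2 = 300·cos10.9° = 294.6; c'Δl = 32.17; W sinα = 56.7
Slice 3: Δl = 2.8/cos23.6° = 3.056 m; N'_3 = 317·cos23.6° = 290.5; c'Δl = 35.75; W sinα = 126.9
Slice 4: Δl = 2.5/cos37.1° = 3.134 m; N'_4 = 205·cos37.1° = 163.5; c'Δl = 36.67; W sinα = 123.7
Slice 5: Δl = 2.3/cos51.9° = 3.727 m; N'_5 = 80·cos51.9° = 49.4; c'Δl = 43.61; W sinα = 63.0
Σc'Δl = 173.9 kN/m; ΣN' = 877.9 kN/m; ΣW sinα = 370.4 kN/m
Resisting = 173.9 + 877.9·tan20.2° = 173.9 + 323.0 = 497.0 kN/m
FS = 497.0 / 370.4 = 1.342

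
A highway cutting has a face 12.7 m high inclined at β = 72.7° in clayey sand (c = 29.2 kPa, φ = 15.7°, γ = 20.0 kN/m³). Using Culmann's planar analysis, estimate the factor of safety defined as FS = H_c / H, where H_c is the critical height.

H_c = (4c/γ) · sinβ cosφ / [1 − cos(β − φ)]
    = (4·29.2/20.0) · sin72.7°·cos15.7° / [1 − cos57.0°]
    = 5.840 · 0.9191 / 0.4554 = 11.79 m
FS = H_c / H = 11.79 / 12.7 = 0.928

FS = 0.93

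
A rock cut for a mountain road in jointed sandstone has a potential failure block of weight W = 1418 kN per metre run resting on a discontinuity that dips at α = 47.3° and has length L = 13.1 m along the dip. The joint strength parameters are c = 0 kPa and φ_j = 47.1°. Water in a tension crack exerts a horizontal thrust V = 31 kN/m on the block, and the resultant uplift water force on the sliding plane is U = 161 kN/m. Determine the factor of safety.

FS = 0.79

Resolving the block weight along and normal to the plane and applying the Mohr–Coulomb strength on the joint:
N' = W cosα − U − V sinα = 1418·cos47.3° − 161 − 31·sin47.3° = 777.8 kN/m
Driving force T = W sinα + V cosα = 1418·sin47.3° + 31·cos47.3° = 1063.1 kN/m
Resisting force R = c·L + N'·tanφ_j = 0·13.1 + 777.8·tan47.1° = 0.0 + 837.1 = 837.1 kN/m
FS = R / T = 837.1 / 1063.1 = 0.787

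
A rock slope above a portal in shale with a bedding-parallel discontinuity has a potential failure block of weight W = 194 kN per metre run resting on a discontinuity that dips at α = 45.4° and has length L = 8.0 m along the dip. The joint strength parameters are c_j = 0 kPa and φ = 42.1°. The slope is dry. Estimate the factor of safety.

FS = 0.89

Resolving the block weight along and normal to the plane and applying the Mohr–Coulomb strength on the joint:
N' = W cosα = 194·cos45.4° = 136.2 kN/m
Driving force T = W sinα = 194·sin45.4° = 138.1 kN/m
Resisting force R = c_j·L + N'·tanφ = 0·8.0 + 136.2·tan42.1° = 0.0 + 123.1 = 123.1 kN/m
FS = R / T = 123.1 / 138.1 = 0.891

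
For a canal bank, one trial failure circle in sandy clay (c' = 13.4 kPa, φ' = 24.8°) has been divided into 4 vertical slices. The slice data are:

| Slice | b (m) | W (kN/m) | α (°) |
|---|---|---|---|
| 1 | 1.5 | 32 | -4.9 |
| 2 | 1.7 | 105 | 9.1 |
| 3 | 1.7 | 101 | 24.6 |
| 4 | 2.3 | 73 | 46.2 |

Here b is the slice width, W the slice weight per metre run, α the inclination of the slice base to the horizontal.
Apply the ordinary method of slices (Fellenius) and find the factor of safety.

Ordinary method of slices: FS = Σ[c'·Δl_i + (W_i cosα_i)·tanφ'] / Σ W_i sinα_i, with Δl_i = b_i / cosα_i.
Slice 1: Δl = 1.5/cos(-4.9°) = 1.506 m; N'_1 = 32·cos(-4.9°) = 31.9; c'Δl = 20.17; W sinα = -2.7
Slice 2: Δl = 1.7/cos9.1° = 1.722 m; N'_2 = 105·cos9.1° = 103.7; c'Δl = 23.07; W sinα = 16.6
Slice 3: Δl = 1.7/cos24.6° = 1.870 m; N'_3 = 101·cos24.6° = 91.8; c'Δl = 25.05; W sinα = 42.0
Slice 4: Δl = 2.3/cos46.2° = 3.323 m; N'_4 = 73·cos46.2° = 50.5; c'Δl = 44.53; W sinα = 52.7
Σc'Δl = 112.8 kN/m; ΣN' = 277.9 kN/m; ΣW sinα = 108.6 kN/m
Resisting = 112.8 + 277.9·tan24.8° = 112.8 + 128.4 = 241.2 kN/m
FS = 241.2 / 108.6 = 2.221

FS = 2.22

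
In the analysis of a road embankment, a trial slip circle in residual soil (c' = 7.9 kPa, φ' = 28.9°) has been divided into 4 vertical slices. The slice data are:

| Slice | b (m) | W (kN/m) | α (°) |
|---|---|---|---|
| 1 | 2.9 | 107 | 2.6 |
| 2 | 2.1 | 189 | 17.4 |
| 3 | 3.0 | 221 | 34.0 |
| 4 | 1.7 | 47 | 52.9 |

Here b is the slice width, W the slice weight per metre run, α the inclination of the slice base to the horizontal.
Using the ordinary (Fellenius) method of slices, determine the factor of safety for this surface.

FS = 1.65

Ordinary method of slices: FS = Σ[c'·Δl_i + (W_i cosα_i)·tanφ'] / Σ W_i sinα_i, with Δl_i = b_i / cosα_i.
Slice 1: Δl = 2.9/cos2.6° = 2.903 m; N'_1 = 107·cos2.6° = 106.9; c'Δl = 22.93; W sinα = 4.9
Slice 2: Δl = 2.1/cos17.4° = 2.201 m; N'_2 = 189·cos17.4° = 180.4; c'Δl = 17.39; W sinα = 56.5
Slice 3: Δl = 3.0/cos34.0° = 3.619 m; N'_3 = 221·cos34.0° = 183.2; c'Δl = 28.59; W sinα = 123.6
Slice 4: Δl = 1.7/cos52.9° = 2.818 m; N'_4 = 47·cos52.9° = 28.4; c'Δl = 22.26; W sinα = 37.5
Σc'Δl = 91.2 kN/m; ΣN' = 498.8 kN/m; ΣW sinα = 222.4 kN/m
Resisting = 91.2 + 498.8·tan28.9° = 91.2 + 275.4 = 366.5 kN/m
FS = 366.5 / 222.4 = 1.648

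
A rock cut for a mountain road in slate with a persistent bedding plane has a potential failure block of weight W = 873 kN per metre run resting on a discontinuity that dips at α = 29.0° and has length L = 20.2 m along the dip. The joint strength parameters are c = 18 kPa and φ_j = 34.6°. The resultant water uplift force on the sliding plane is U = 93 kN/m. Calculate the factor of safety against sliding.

FS = 1.95

Resolving the block weight along and normal to the plane and applying the Mohr–Coulomb strength on the joint:
N' = W cosα − U = 873·cos29.0° − 93 = 670.5 kN/m
Driving force T = W sinα = 873·sin29.0° = 423.2 kN/m
Resisting force R = c·L + N'·tanφ_j = 18·20.2 + 670.5·tan34.6° = 363.6 + 462.6 = 826.2 kN/m
FS = R / T = 826.2 / 423.2 = 1.952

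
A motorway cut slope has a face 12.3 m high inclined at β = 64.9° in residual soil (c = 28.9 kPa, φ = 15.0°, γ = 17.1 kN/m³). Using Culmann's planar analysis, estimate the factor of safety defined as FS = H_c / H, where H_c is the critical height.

FS = 1.35

H_c = (4c/γ) · sinβ cosφ / [1 − cos(β − φ)]
    = (4·28.9/17.1) · sin64.9°·cos15.0° / [1 − cos49.9°]
    = 6.760 · 0.8747 / 0.3559 = 16.62 m
FS = H_c / H = 16.62 / 12.3 = 1.351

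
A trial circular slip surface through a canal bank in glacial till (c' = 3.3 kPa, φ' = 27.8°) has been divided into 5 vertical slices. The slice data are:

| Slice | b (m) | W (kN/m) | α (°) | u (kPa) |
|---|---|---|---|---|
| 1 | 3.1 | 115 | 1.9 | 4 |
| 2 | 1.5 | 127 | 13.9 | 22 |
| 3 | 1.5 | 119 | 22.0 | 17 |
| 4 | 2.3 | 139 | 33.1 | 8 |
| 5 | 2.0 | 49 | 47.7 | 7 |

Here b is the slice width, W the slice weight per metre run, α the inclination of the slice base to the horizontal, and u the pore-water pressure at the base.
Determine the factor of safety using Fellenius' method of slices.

FS = 1.26

Ordinary method of slices: FS = Σ[c'·Δl_i + (W_i cosα_i − u_i·Δl_i)·tanφ'] / Σ W_i sinα_i, with Δl_i = b_i / cosα_i.
Slice 1: Δl = 3.1/cos1.9° = 3.102 m; N'_1 = 115·cos1.9° − 4·3.102 = 102.5; c'Δl = 10.24; W sinα = 3.8
Slice 2: Δl = 1.5/cos13.9° = 1.545 m; N'_2 = 127·cos13.9° − 22·1.545 = 89.3; c'Δl = 5.10; W sinα = 30.5
Slice 3: Δl = 1.5/cos22.0° = 1.618 m; N'_3 = 119·cos22.0° − 17·1.618 = 82.8; c'Δl = 5.34; W sinα = 44.6
Slice 4: Δl = 2.3/cos33.1° = 2.746 m; N'_4 = 139·cos33.1° − 8·2.746 = 94.5; c'Δl = 9.06; W sinα = 75.9
Slice 5: Δl = 2.0/cos47.7° = 2.972 m; N'_5 = 49·cos47.7° − 7·2.972 = 12.2; c'Δl = 9.81; W sinα = 36.2
Σc'Δl = 39.5 kN/m; ΣN' = 381.3 kN/m; ΣW sinα = 191.1 kN/m
Resisting = 39.5 + 381.3·tan27.8° = 39.5 + 201.0 = 240.6 kN/m
FS = 240.6 / 191.1 = 1.259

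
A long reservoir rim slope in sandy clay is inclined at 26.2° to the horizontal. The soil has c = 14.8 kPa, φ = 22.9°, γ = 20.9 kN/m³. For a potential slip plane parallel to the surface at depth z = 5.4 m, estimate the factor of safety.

FS = 1.19

For an infinite slope with a slip plane parallel to the surface (no pore pressure): FS = [c + γz cos²β tanφ] / [γz sinβ cosβ].
γz = 20.9·5.4 = 112.86 kN/m²
Numerator = 14.8 + 112.86·cos²26.2°·tan22.9° = 14.8 + 112.86·0.8051·0.4224 = 53.181 kPa
Denominator = 112.86·sin26.2°·cos26.2° = 112.86·0.4415·0.8973 = 44.709 kPa
FS = 53.181 / 44.709 = 1.189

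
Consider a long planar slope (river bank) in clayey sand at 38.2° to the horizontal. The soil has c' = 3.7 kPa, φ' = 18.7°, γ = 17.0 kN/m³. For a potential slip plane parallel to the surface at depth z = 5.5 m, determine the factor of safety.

For an infinite slope with a slip plane parallel to the surface (no pore pressure): FS = [c' + γz cos²β tanφ'] / [γz sinβ cosβ].
γz = 17.0·5.5 = 93.50 kN/m²
Numerator = 3.7 + 93.50·cos²38.2°·tan18.7° = 3.7 + 93.50·0.6176·0.3385 = 23.245 kPa
Denominator = 93.50·sin38.2°·cos38.2° = 93.50·0.6184·0.7859 = 45.439 kPa
FS = 23.245 / 45.439 = 0.512

FS = 0.51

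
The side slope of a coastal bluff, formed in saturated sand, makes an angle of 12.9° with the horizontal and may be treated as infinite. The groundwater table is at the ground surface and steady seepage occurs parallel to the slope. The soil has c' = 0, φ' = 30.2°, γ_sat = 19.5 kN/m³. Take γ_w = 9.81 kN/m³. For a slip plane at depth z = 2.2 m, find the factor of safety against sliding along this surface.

FS = 1.26

With seepage parallel to the slope and the water table at the surface, the effective normal stress on the slip plane uses the buoyant unit weight γ' = γ_sat − γ_w while the driving shear stress uses γ_sat:
FS = [c' + γ' z cos²β tanφ'] / [γ_sat z sinβ cosβ]
(For c' = 0 this reduces to FS = (γ'/γ_sat)·tanφ'/tanβ.)
γ' = 19.5 − 9.81 = 9.69 kN/m³
Numerator = 0.0 + 9.69·2.2·cos²12.9°·tan30.2° = 0.0 + 9.69·2.2·0.9502·0.5820 = 11.789 kPa
Denominator = 19.5·2.2·sin12.9°·cos12.9° = 19.5·2.2·0.2233·0.9748 = 9.336 kPa
FS = 11.789 / 9.336 = 1.263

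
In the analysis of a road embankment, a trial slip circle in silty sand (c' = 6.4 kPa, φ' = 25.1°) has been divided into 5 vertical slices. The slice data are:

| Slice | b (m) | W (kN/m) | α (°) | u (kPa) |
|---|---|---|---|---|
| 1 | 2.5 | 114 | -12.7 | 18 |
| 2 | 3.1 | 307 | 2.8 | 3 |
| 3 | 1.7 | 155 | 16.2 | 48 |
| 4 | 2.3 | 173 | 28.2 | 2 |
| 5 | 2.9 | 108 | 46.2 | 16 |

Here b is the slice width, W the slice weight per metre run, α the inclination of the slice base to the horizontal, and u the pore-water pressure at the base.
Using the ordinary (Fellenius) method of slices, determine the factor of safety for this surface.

FS = 1.88

Ordinary method of slices: FS = Σ[c'·Δl_i + (W_i cosα_i − u_i·Δl_i)·tanφ'] / Σ W_i sinα_i, with Δl_i = b_i / cosα_i.
Slice 1: Δl = 2.5/cos(-12.7°) = 2.563 m; N'_1 = 114·cos(-12.7°) − 18·2.563 = 65.1; c'Δl = 16.40; W sinα = -25.1
Slice 2: Δl = 3.1/cos2.8° = 3.104 m; N'_2 = 307·cos2.8° − 3·3.104 = 297.3; c'Δl = 19.86; W sinα = 15.0
Slice 3: Δl = 1.7/cos16.2° = 1.770 m; N'_3 = 155·cos16.2° − 48·1.770 = 63.9; c'Δl = 11.33; W sinα = 43.2
Slice 4: Δl = 2.3/cos28.2° = 2.610 m; N'_4 = 173·cos28.2° − 2·2.610 = 147.2; c'Δl = 16.70; W sinα = 81.8
Slice 5: Δl = 2.9/cos46.2° = 4.190 m; N'_5 = 108·cos46.2° − 16·4.190 = 7.7; c'Δl = 26.82; W sinα = 78.0
Σc'Δl = 91.1 kN/m; ΣN' = 581.2 kN/m; ΣW sinα = 192.9 kN/m
Resisting = 91.1 + 581.2·tan25.1° = 91.1 + 272.3 = 363.4 kN/m
FS = 363.4 / 192.9 = 1.884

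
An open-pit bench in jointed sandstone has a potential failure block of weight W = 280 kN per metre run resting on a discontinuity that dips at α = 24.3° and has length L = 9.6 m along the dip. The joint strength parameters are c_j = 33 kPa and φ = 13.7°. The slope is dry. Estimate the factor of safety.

FS = 3.29

Resolving the block weight along and normal to the plane and applying the Mohr–Coulomb strength on the joint:
N' = W cosα = 280·cos24.3° = 255.2 kN/m
Driving force T = W sinα = 280·sin24.3° = 115.2 kN/m
Resisting force R = c_j·L + N'·tanφ = 33·9.6 + 255.2·tan13.7° = 316.8 + 62.2 = 379.0 kN/m
FS = R / T = 379.0 / 115.2 = 3.289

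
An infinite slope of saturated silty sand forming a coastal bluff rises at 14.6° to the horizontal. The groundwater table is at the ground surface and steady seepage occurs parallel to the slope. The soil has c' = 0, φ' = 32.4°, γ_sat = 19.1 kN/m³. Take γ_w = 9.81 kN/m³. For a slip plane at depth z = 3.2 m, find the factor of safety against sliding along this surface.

With seepage parallel to the slope and the water table at the surface, the effective normal stress on the slip plane uses the buoyant unit weight γ' = γ_sat − γ_w while the driving shear stress uses γ_sat:
FS = [c' + γ' z cos²β tanφ'] / [γ_sat z sinβ cosβ]
(For c' = 0 this reduces to FS = (γ'/γ_sat)·tanφ'/tanβ.)
γ' = 19.1 − 9.81 = 9.29 kN/m³
Numerator = 0.0 + 9.29·3.2·cos²14.6°·tan32.4° = 0.0 + 9.29·3.2·0.9365·0.6346 = 17.667 kPa
Denominator = 19.1·3.2·sin14.6°·cos14.6° = 19.1·3.2·0.2521·0.9677 = 14.909 kPa
FS = 17.667 / 14.909 = 1.185

FS = 1.19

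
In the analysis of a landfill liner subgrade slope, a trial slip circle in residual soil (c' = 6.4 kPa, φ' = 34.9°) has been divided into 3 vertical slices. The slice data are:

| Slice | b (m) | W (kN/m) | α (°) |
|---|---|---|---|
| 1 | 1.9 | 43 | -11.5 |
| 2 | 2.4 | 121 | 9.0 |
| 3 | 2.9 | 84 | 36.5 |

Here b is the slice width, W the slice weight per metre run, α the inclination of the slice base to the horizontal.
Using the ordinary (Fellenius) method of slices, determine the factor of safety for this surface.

Ordinary method of slices: FS = Σ[c'·Δl_i + (W_i cosα_i)·tanφ'] / Σ W_i sinα_i, with Δl_i = b_i / cosα_i.
Slice 1: Δl = 1.9/cos(-11.5°) = 1.939 m; N'_1 = 43·cos(-11.5°) = 42.1; c'Δl = 12.41; W sinα = -8.6
Slice 2: Δl = 2.4/cos9.0° = 2.430 m; N'_2 = 121·cos9.0° = 119.5; c'Δl = 15.55; W sinα = 18.9
Slice 3: Δl = 2.9/cos36.5° = 3.608 m; N'_3 = 84·cos36.5° = 67.5; c'Δl = 23.09; W sinα = 50.0
Σc'Δl = 51.0 kN/m; ΣN' = 229.2 kN/m; ΣW sinα = 60.3 kN/m
Resisting = 51.0 + 229.2·tan34.9° = 51.0 + 159.9 = 210.9 kN/m
FS = 210.9 / 60.3 = 3.497

FS = 3.50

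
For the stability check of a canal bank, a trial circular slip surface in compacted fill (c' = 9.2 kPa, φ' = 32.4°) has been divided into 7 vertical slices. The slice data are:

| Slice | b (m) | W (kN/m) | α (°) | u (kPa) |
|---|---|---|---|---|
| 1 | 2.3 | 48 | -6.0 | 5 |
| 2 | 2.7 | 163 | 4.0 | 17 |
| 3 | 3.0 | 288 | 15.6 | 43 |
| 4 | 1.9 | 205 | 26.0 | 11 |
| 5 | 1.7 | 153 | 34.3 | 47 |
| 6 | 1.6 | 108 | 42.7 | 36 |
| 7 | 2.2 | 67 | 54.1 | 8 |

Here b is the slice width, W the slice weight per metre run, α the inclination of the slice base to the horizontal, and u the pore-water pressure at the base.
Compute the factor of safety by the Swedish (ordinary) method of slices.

Ordinary method of slices: FS = Σ[c'·Δl_i + (W_i cosα_i − u_i·Δl_i)·tanφ'] / Σ W_i sinα_i, with Δl_i = b_i / cosα_i.
Slice 1: Δl = 2.3/cos(-6.0°) = 2.313 m; N'_1 = 48·cos(-6.0°) − 5·2.313 = 36.2; c'Δl = 21.28; W sinα = -5.0
Slice 2: Δl = 2.7/cos4.0° = 2.707 m; N'_2 = 163·cos4.0° − 17·2.707 = 116.6; c'Δl = 24.90; W sinα = 11.4
Slice 3: Δl = 3.0/cos15.6° = 3.115 m; N'_3 = 288·cos15.6° − 43·3.115 = 143.5; c'Δl = 28.66; W sinα = 77.4
Slice 4: Δl = 1.9/cos26.0° = 2.114 m; N'_4 = 205·cos26.0° − 11·2.114 = 161.0; c'Δl = 19.45; W sinα = 89.9
Slice 5: Δl = 1.7/cos34.3° = 2.058 m; N'_5 = 153·cos34.3° − 47·2.058 = 29.7; c'Δl = 18.93; W sinα = 86.2
Slice 6: Δl = 1.6/cos42.7° = 2.177 m; N'_6 = 108·cos42.7° − 36·2.177 = 1.0; c'Δl = 20.03; W sinα = 73.2
Slice 7: Δl = 2.2/cos54.1° = 3.752 m; N'_7 = 67·cos54.1° − 8·3.752 = 9.3; c'Δl = 34.52; W sinα = 54.3
Σc'Δl = 167.8 kN/m; ΣN' = 497.2 kN/m; ΣW sinα = 387.4 kN/m
Resisting = 167.8 + 497.2·tan32.4° = 167.8 + 315.5 = 483.3 kN/m
FS = 483.3 / 387.4 = 1.247

FS = 1.25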